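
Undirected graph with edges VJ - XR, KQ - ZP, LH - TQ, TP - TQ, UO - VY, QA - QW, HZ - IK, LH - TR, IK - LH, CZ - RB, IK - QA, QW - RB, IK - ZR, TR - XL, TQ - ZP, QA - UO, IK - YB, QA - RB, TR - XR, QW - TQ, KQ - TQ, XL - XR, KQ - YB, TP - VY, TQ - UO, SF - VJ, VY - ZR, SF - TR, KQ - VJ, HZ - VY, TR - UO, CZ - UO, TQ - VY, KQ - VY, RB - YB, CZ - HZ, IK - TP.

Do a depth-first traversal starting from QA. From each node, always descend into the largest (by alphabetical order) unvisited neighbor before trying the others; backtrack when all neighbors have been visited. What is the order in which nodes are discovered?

Visit QA
QA → UO
UO → VY
VY → ZR
ZR → IK
IK → YB
YB → RB
RB → QW
QW → TQ
TQ → ZP
ZP → KQ
KQ → VJ
VJ → XR
XR → XL
XL → TR
TR → SF
TR → LH
TQ → TP
RB → CZ
CZ → HZ

QA -> UO -> VY -> ZR -> IK -> YB -> RB -> QW -> TQ -> ZP -> KQ -> VJ -> XR -> XL -> TR -> SF -> LH -> TP -> CZ -> HZ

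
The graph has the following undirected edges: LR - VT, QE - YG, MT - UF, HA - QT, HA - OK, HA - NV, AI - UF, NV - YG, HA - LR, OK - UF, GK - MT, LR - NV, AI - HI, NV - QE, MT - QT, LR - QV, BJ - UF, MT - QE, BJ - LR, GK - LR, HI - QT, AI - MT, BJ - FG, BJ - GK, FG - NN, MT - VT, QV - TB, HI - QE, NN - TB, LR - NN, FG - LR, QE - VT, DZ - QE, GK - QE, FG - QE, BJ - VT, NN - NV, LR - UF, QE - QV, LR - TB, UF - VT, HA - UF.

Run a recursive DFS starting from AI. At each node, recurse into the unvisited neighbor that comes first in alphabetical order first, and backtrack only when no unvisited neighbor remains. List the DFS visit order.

AI, HI, QE, DZ, FG, BJ, GK, LR, HA, NV, NN, TB, QV, YG, OK, UF, MT, QT, VT

Visit AI
AI → HI
HI → QE
QE → DZ
QE → FG
FG → BJ
BJ → GK
GK → LR
LR → HA
HA → NV
NV → NN
NN → TB
TB → QV
NV → YG
HA → OK
OK → UF
UF → MT
MT → QT
MT → VT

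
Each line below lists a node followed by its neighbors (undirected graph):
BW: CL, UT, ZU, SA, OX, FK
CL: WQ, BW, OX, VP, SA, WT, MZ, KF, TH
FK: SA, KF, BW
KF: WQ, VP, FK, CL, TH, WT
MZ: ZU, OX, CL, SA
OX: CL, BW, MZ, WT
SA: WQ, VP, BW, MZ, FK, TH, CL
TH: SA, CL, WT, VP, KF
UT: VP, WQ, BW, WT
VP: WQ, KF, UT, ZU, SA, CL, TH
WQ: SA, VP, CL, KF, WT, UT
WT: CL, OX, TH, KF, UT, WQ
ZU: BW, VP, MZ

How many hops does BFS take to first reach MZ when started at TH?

Level 0: TH
Level 1: CL, KF, SA, VP, WT
Level 2: BW, FK, MZ, OX, UT, WQ, ZU
MZ first appears at level 2.

2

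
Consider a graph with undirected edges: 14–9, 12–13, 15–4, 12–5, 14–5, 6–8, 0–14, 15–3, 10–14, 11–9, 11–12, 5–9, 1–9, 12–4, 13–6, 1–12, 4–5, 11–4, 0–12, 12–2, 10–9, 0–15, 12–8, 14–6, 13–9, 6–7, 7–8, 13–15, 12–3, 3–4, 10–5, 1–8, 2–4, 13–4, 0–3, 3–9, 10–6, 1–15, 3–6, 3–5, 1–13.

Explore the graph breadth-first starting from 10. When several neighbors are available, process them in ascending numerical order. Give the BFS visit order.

10 → 5 → 6 → 9 → 14 → 3 → 4 → 12 → 7 → 8 → 13 → 1 → 11 → 0 → 15 → 2

Visit 10; enqueue 5, 6, 9, 14 → queue [5, 6, 9, 14]
Visit 5; enqueue 3, 4, 12 → queue [6, 9, 14, 3, 4, 12]
Visit 6; enqueue 7, 8, 13 → queue [9, 14, 3, 4, 12, 7, 8, 13]
Visit 9; enqueue 1, 11 → queue [14, 3, 4, 12, 7, 8, 13, 1, 11]
Visit 14; enqueue 0 → queue [3, 4, 12, 7, 8, 13, 1, 11, 0]
Visit 3; enqueue 15 → queue [4, 12, 7, 8, 13, 1, 11, 0, 15]
Visit 4; enqueue 2 → queue [12, 7, 8, 13, 1, 11, 0, 15, 2]
Visit 12 → queue [7, 8, 13, 1, 11, 0, 15, 2]
Visit 7 → queue [8, 13, 1, 11, 0, 15, 2]
Visit 8 → queue [13, 1, 11, 0, 15, 2]
Visit 13 → queue [1, 11, 0, 15, 2]
Visit 1 → queue [11, 0, 15, 2]
Visit 11 → queue [0, 15, 2]
Visit 0 → queue [15, 2]
Visit 15 → queue [2]
Visit 2 → queue []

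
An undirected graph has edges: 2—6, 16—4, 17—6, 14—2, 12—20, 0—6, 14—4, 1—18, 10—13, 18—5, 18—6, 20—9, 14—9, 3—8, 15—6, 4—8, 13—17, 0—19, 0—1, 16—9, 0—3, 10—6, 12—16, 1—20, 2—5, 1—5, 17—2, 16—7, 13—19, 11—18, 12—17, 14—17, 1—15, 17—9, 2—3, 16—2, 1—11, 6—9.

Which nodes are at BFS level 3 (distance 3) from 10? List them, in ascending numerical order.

Level 0: 10
Level 1: 6, 13
Level 2: 0, 2, 9, 15, 17, 18, 19
Level 3: 1, 3, 5, 11, 12, 14, 16, 20
Level 4: 4, 7, 8

1, 3, 5, 11, 12, 14, 16, 20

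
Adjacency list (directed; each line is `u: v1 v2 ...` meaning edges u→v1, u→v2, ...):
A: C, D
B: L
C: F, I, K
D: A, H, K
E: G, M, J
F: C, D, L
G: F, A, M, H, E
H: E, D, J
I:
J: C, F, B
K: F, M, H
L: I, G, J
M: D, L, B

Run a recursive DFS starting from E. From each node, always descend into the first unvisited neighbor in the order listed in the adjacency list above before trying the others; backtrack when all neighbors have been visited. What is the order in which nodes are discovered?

E, G, F, C, I, K, M, D, A, H, J, B, L

Visit E
E → G
G → F
F → C
C → I
C → K
K → M
M → D
D → A
D → H
H → J
J → B
B → L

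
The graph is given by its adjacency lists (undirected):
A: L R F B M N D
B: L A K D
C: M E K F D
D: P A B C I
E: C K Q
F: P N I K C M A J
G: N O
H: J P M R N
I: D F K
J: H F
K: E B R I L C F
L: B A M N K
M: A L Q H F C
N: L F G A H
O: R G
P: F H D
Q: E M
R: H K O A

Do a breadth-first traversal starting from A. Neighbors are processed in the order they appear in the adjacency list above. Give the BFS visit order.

Visit A; enqueue L, R, F, B, M, N, D → queue [L, R, F, B, M, N, D]
Visit L; enqueue K → queue [R, F, B, M, N, D, K]
Visit R; enqueue H, O → queue [F, B, M, N, D, K, H, O]
Visit F; enqueue P, I, C, J → queue [B, M, N, D, K, H, O, P, I, C, J]
Visit B → queue [M, N, D, K, H, O, P, I, C, J]
Visit M; enqueue Q → queue [N, D, K, H, O, P, I, C, J, Q]
Visit N; enqueue G → queue [D, K, H, O, P, I, C, J, Q, G]
Visit D → queue [K, H, O, P, I, C, J, Q, G]
Visit K; enqueue E → queue [H, O, P, I, C, J, Q, G, E]
Visit H → queue [O, P, I, C, J, Q, G, E]
Visit O → queue [P, I, C, J, Q, G, E]
Visit P → queue [I, C, J, Q, G, E]
Visit I → queue [C, J, Q, G, E]
Visit C → queue [J, Q, G, E]
Visit J → queue [Q, G, E]
Visit Q → queue [G, E]
Visit G → queue [E]
Visit E → queue []

A, L, R, F, B, M, N, D, K, H, O, P, I, C, J, Q, G, E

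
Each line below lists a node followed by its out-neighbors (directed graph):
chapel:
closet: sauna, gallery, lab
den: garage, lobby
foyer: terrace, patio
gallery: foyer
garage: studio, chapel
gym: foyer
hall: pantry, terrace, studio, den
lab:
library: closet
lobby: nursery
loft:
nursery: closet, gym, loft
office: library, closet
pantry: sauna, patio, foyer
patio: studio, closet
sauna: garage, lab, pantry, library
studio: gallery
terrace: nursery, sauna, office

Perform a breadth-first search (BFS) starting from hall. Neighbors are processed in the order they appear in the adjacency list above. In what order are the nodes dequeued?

Visit hall; enqueue pantry, terrace, studio, den → queue [pantry, terrace, studio, den]
Visit pantry; enqueue sauna, patio, foyer → queue [terrace, studio, den, sauna, patio, foyer]
Visit terrace; enqueue nursery, office → queue [studio, den, sauna, patio, foyer, nursery, office]
Visit studio; enqueue gallery → queue [den, sauna, patio, foyer, nursery, office, gallery]
Visit den; enqueue garage, lobby → queue [sauna, patio, foyer, nursery, office, gallery, garage, lobby]
Visit sauna; enqueue lab, library → queue [patio, foyer, nursery, office, gallery, garage, lobby, lab, library]
Visit patio; enqueue closet → queue [foyer, nursery, office, gallery, garage, lobby, lab, library, closet]
Visit foyer → queue [nursery, office, gallery, garage, lobby, lab, library, closet]
Visit nursery; enqueue gym, loft → queue [office, gallery, garage, lobby, lab, library, closet, gym, loft]
Visit office → queue [gallery, garage, lobby, lab, library, closet, gym, loft]
Visit gallery → queue [garage, lobby, lab, library, closet, gym, loft]
Visit garage; enqueue chapel → queue [lobby, lab, library, closet, gym, loft, chapel]
Visit lobby → queue [lab, library, closet, gym, loft, chapel]
Visit lab → queue [library, closet, gym, loft, chapel]
Visit library → queue [closet, gym, loft, chapel]
Visit closet → queue [gym, loft, chapel]
Visit gym → queue [loft, chapel]
Visit loft → queue [chapel]
Visit chapel → queue []

hall → pantry → terrace → studio → den → sauna → patio → foyer → nursery → office → gallery → garage → lobby → lab → library → closet → gym → loft → chapel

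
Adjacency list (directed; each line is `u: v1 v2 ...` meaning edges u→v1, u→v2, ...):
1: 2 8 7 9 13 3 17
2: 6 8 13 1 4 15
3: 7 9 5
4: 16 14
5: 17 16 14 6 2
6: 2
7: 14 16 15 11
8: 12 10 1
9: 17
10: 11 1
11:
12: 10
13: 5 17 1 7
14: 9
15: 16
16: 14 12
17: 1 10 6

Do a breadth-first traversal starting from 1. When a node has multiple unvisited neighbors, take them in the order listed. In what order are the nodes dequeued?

1 -> 2 -> 8 -> 7 -> 9 -> 13 -> 3 -> 17 -> 6 -> 4 -> 15 -> 12 -> 10 -> 14 -> 16 -> 11 -> 5

Visit 1; enqueue 2, 8, 7, 9, 13, 3, 17 → queue [2, 8, 7, 9, 13, 3, 17]
Visit 2; enqueue 6, 4, 15 → queue [8, 7, 9, 13, 3, 17, 6, 4, 15]
Visit 8; enqueue 12, 10 → queue [7, 9, 13, 3, 17, 6, 4, 15, 12, 10]
Visit 7; enqueue 14, 16, 11 → queue [9, 13, 3, 17, 6, 4, 15, 12, 10, 14, 16, 11]
Visit 9 → queue [13, 3, 17, 6, 4, 15, 12, 10, 14, 16, 11]
Visit 13; enqueue 5 → queue [3, 17, 6, 4, 15, 12, 10, 14, 16, 11, 5]
Visit 3 → queue [17, 6, 4, 15, 12, 10, 14, 16, 11, 5]
Visit 17 → queue [6, 4, 15, 12, 10, 14, 16, 11, 5]
Visit 6 → queue [4, 15, 12, 10, 14, 16, 11, 5]
Visit 4 → queue [15, 12, 10, 14, 16, 11, 5]
Visit 15 → queue [12, 10, 14, 16, 11, 5]
Visit 12 → queue [10, 14, 16, 11, 5]
Visit 10 → queue [14, 16, 11, 5]
Visit 14 → queue [16, 11, 5]
Visit 16 → queue [11, 5]
Visit 11 → queue [5]
Visit 5 → queue []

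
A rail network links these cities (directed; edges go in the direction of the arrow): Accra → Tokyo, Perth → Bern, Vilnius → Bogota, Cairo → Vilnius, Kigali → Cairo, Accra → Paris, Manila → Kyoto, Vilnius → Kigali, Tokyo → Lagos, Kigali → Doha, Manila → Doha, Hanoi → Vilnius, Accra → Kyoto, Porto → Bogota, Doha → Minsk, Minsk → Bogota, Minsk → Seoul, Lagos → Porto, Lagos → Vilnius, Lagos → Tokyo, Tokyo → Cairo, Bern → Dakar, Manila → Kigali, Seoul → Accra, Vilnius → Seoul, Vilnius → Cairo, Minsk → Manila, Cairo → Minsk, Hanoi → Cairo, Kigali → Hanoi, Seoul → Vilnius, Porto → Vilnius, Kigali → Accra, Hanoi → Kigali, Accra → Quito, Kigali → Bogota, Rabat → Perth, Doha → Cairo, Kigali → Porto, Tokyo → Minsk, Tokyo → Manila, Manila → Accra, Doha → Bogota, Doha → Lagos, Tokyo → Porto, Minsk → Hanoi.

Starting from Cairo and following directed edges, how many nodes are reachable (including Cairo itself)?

BFS from Cairo visits: Cairo, Vilnius, Minsk, Seoul, Kigali, Bogota, Manila, Hanoi, Accra, Porto, Doha, Kyoto, Tokyo, Quito, Paris, Lagos
Reachable nodes: 16 of 20 total.

16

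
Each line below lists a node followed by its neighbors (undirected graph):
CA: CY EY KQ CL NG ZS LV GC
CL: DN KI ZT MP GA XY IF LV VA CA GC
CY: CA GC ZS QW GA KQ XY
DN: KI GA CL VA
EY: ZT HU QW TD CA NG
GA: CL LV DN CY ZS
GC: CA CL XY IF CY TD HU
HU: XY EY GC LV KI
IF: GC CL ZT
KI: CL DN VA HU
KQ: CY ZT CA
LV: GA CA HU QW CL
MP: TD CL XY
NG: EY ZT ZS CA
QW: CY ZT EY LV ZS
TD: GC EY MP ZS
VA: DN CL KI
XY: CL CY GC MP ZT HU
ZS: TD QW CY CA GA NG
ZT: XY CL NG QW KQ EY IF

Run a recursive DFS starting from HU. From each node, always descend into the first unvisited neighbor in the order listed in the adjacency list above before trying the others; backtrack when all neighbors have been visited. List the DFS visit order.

Visit HU
HU → XY
XY → CL
CL → DN
DN → KI
KI → VA
DN → GA
GA → LV
LV → CA
CA → CY
CY → GC
GC → IF
IF → ZT
ZT → NG
NG → EY
EY → QW
QW → ZS
ZS → TD
TD → MP
ZT → KQ

HU XY CL DN KI VA GA LV CA CY GC IF ZT NG EY QW ZS TD MP KQ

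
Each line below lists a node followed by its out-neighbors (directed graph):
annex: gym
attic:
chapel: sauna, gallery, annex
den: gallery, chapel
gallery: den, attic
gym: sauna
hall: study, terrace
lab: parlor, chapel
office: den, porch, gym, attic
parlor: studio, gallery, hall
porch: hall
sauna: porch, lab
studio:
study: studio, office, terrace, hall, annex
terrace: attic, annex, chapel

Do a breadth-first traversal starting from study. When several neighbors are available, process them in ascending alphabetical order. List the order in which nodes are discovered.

Visit study; enqueue annex, hall, office, studio, terrace → queue [annex, hall, office, studio, terrace]
Visit annex; enqueue gym → queue [hall, office, studio, terrace, gym]
Visit hall → queue [office, studio, terrace, gym]
Visit office; enqueue attic, den, porch → queue [studio, terrace, gym, attic, den, porch]
Visit studio → queue [terrace, gym, attic, den, porch]
Visit terrace; enqueue chapel → queue [gym, attic, den, porch, chapel]
Visit gym; enqueue sauna → queue [attic, den, porch, chapel, sauna]
Visit attic → queue [den, porch, chapel, sauna]
Visit den; enqueue gallery → queue [porch, chapel, sauna, gallery]
Visit porch → queue [chapel, sauna, gallery]
Visit chapel → queue [sauna, gallery]
Visit sauna; enqueue lab → queue [gallery, lab]
Visit gallery → queue [lab]
Visit lab; enqueue parlor → queue [parlor]
Visit parlor → queue []

study -> annex -> hall -> office -> studio -> terrace -> gym -> attic -> den -> porch -> chapel -> sauna -> gallery -> lab -> parlor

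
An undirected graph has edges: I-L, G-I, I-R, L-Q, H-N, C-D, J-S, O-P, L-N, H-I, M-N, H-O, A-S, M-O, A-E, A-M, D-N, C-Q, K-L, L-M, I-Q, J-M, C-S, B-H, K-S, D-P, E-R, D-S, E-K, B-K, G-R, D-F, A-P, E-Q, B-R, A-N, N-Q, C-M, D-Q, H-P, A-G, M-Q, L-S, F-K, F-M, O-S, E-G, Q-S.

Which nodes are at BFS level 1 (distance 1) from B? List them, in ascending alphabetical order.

H, K, R

Level 0: B
Level 1: H, K, R
Level 2: E, F, G, I, L, N, O, P, S
Level 3: A, C, D, J, M, Q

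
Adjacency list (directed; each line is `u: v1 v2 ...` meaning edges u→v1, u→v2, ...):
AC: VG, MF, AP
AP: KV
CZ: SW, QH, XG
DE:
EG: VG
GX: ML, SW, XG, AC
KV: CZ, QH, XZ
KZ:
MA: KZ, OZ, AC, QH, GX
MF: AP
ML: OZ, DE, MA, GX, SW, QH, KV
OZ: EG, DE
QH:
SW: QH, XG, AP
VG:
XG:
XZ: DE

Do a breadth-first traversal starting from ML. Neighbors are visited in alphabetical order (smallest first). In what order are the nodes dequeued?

Visit ML; enqueue DE, GX, KV, MA, OZ, QH, SW → queue [DE, GX, KV, MA, OZ, QH, SW]
Visit DE → queue [GX, KV, MA, OZ, QH, SW]
Visit GX; enqueue AC, XG → queue [KV, MA, OZ, QH, SW, AC, XG]
Visit KV; enqueue CZ, XZ → queue [MA, OZ, QH, SW, AC, XG, CZ, XZ]
Visit MA; enqueue KZ → queue [OZ, QH, SW, AC, XG, CZ, XZ, KZ]
Visit OZ; enqueue EG → queue [QH, SW, AC, XG, CZ, XZ, KZ, EG]
Visit QH → queue [SW, AC, XG, CZ, XZ, KZ, EG]
Visit SW; enqueue AP → queue [AC, XG, CZ, XZ, KZ, EG, AP]
Visit AC; enqueue MF, VG → queue [XG, CZ, XZ, KZ, EG, AP, MF, VG]
Visit XG → queue [CZ, XZ, KZ, EG, AP, MF, VG]
Visit CZ → queue [XZ, KZ, EG, AP, MF, VG]
Visit XZ → queue [KZ, EG, AP, MF, VG]
Visit KZ → queue [EG, AP, MF, VG]
Visit EG → queue [AP, MF, VG]
Visit AP → queue [MF, VG]
Visit MF → queue [VG]
Visit VG → queue []

ML, DE, GX, KV, MA, OZ, QH, SW, AC, XG, CZ, XZ, KZ, EG, AP, MF, VG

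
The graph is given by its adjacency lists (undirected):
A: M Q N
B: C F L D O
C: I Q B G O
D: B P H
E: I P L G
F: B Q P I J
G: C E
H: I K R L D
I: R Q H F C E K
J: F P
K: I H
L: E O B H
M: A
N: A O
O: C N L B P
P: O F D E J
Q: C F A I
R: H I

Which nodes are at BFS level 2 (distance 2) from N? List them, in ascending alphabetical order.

B, C, L, M, P, Q

Level 0: N
Level 1: A, O
Level 2: B, C, L, M, P, Q
Level 3: D, E, F, G, H, I, J
Level 4: K, R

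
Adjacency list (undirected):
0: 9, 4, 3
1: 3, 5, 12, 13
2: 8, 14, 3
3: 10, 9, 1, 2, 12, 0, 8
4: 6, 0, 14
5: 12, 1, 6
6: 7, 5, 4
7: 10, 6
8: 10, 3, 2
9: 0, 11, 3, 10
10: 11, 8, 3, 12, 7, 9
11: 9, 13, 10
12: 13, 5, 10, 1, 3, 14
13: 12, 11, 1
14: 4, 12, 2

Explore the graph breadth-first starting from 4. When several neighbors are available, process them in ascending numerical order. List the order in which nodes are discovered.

4, 0, 6, 14, 3, 9, 5, 7, 2, 12, 1, 8, 10, 11, 13

Visit 4; enqueue 0, 6, 14 → queue [0, 6, 14]
Visit 0; enqueue 3, 9 → queue [6, 14, 3, 9]
Visit 6; enqueue 5, 7 → queue [14, 3, 9, 5, 7]
Visit 14; enqueue 2, 12 → queue [3, 9, 5, 7, 2, 12]
Visit 3; enqueue 1, 8, 10 → queue [9, 5, 7, 2, 12, 1, 8, 10]
Visit 9; enqueue 11 → queue [5, 7, 2, 12, 1, 8, 10, 11]
Visit 5 → queue [7, 2, 12, 1, 8, 10, 11]
Visit 7 → queue [2, 12, 1, 8, 10, 11]
Visit 2 → queue [12, 1, 8, 10, 11]
Visit 12; enqueue 13 → queue [1, 8, 10, 11, 13]
Visit 1 → queue [8, 10, 11, 13]
Visit 8 → queue [10, 11, 13]
Visit 10 → queue [11, 13]
Visit 11 → queue [13]
Visit 13 → queue []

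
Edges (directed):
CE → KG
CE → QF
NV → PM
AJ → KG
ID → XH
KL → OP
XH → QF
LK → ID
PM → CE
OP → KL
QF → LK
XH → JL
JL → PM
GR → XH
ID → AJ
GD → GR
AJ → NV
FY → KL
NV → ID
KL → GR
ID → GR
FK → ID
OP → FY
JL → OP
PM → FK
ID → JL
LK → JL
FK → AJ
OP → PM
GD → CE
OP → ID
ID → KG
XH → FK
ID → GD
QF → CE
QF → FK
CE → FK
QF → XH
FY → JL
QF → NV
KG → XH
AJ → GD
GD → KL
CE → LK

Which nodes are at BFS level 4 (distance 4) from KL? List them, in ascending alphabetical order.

Level 0: KL
Level 1: GR, OP
Level 2: FY, ID, PM, XH
Level 3: AJ, CE, FK, GD, JL, KG, QF
Level 4: LK, NV

LK, NV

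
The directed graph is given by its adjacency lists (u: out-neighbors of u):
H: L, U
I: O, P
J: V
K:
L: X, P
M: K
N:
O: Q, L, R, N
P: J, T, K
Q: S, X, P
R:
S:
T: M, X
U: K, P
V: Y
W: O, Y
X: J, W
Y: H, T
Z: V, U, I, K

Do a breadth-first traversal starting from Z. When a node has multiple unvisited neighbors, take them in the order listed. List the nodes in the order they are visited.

Visit Z; enqueue V, U, I, K → queue [V, U, I, K]
Visit V; enqueue Y → queue [U, I, K, Y]
Visit U; enqueue P → queue [I, K, Y, P]
Visit I; enqueue O → queue [K, Y, P, O]
Visit K → queue [Y, P, O]
Visit Y; enqueue H, T → queue [P, O, H, T]
Visit P; enqueue J → queue [O, H, T, J]
Visit O; enqueue Q, L, R, N → queue [H, T, J, Q, L, R, N]
Visit H → queue [T, J, Q, L, R, N]
Visit T; enqueue M, X → queue [J, Q, L, R, N, M, X]
Visit J → queue [Q, L, R, N, M, X]
Visit Q; enqueue S → queue [L, R, N, M, X, S]
Visit L → queue [R, N, M, X, S]
Visit R → queue [N, M, X, S]
Visit N → queue [M, X, S]
Visit M → queue [X, S]
Visit X; enqueue W → queue [S, W]
Visit S → queue [W]
Visit W → queue []

Z, V, U, I, K, Y, P, O, H, T, J, Q, L, R, N, M, X, S, W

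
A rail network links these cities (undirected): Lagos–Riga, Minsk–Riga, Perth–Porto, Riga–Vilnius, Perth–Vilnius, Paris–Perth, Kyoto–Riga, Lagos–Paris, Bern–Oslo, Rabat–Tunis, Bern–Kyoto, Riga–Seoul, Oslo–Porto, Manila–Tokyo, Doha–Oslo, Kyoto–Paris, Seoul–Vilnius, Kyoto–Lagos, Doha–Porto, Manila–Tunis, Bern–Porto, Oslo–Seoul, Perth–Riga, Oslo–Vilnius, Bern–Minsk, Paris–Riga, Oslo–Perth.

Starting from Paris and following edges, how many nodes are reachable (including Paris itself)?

12

BFS from Paris visits: Paris, Riga, Perth, Lagos, Kyoto, Vilnius, Seoul, Minsk, Porto, Oslo, Bern, Doha
Reachable nodes: 12 of 16 total.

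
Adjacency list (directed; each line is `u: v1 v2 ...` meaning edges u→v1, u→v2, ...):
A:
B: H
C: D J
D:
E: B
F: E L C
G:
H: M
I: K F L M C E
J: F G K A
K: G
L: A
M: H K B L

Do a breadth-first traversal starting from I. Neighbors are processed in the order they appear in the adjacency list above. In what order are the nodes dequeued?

Visit I; enqueue K, F, L, M, C, E → queue [K, F, L, M, C, E]
Visit K; enqueue G → queue [F, L, M, C, E, G]
Visit F → queue [L, M, C, E, G]
Visit L; enqueue A → queue [M, C, E, G, A]
Visit M; enqueue H, B → queue [C, E, G, A, H, B]
Visit C; enqueue D, J → queue [E, G, A, H, B, D, J]
Visit E → queue [G, A, H, B, D, J]
Visit G → queue [A, H, B, D, J]
Visit A → queue [H, B, D, J]
Visit H → queue [B, D, J]
Visit B → queue [D, J]
Visit D → queue [J]
Visit J → queue []

I → K → F → L → M → C → E → G → A → H → B → D → J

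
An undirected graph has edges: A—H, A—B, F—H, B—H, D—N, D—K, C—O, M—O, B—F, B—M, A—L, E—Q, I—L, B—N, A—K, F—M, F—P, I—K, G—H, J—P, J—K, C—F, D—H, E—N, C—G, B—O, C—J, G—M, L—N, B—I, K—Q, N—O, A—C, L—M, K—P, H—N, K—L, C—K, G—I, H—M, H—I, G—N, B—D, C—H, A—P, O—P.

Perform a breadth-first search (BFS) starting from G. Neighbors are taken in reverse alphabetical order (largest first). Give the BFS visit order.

G, N, M, I, H, C, O, L, E, D, B, F, K, A, J, P, Q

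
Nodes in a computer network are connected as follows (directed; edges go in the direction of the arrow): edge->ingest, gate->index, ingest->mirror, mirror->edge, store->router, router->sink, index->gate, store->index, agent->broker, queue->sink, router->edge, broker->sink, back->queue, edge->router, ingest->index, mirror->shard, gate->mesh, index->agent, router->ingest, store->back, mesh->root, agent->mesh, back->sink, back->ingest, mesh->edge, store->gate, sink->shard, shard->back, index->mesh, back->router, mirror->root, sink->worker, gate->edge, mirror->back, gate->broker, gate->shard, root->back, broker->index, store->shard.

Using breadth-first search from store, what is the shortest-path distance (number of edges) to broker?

2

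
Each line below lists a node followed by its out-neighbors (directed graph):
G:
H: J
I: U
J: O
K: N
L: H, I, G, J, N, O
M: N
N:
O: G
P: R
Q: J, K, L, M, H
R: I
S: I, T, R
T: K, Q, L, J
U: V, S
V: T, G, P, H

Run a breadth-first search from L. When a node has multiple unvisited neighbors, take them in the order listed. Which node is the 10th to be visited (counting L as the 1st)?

Visit L; enqueue H, I, G, J, N, O → queue [H, I, G, J, N, O]
Visit H → queue [I, G, J, N, O]
Visit I; enqueue U → queue [G, J, N, O, U]
Visit G → queue [J, N, O, U]
Visit J → queue [N, O, U]
Visit N → queue [O, U]
Visit O → queue [U]
Visit U; enqueue V, S → queue [V, S]
Visit V; enqueue T, P → queue [S, T, P]
Visit S; enqueue R → queue [T, P, R]
Visit T; enqueue K, Q → queue [P, R, K, Q]
Visit P → queue [R, K, Q]
Visit R → queue [K, Q]
Visit K → queue [Q]
Visit Q; enqueue M → queue [M]
Visit M → queue []

Visit order: L, H, I, G, J, N, O, U, V, S, T, P, R, K, Q, M

S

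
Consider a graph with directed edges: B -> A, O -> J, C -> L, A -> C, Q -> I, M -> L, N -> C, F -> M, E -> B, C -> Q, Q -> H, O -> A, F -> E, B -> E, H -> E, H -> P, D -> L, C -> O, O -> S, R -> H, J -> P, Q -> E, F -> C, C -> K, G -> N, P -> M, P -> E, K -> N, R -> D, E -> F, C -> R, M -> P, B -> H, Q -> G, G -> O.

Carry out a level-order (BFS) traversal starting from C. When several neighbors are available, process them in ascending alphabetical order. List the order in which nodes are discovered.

Visit C; enqueue K, L, O, Q, R → queue [K, L, O, Q, R]
Visit K; enqueue N → queue [L, O, Q, R, N]
Visit L → queue [O, Q, R, N]
Visit O; enqueue A, J, S → queue [Q, R, N, A, J, S]
Visit Q; enqueue E, G, H, I → queue [R, N, A, J, S, E, G, H, I]
Visit R; enqueue D → queue [N, A, J, S, E, G, H, I, D]
Visit N → queue [A, J, S, E, G, H, I, D]
Visit A → queue [J, S, E, G, H, I, D]
Visit J; enqueue P → queue [S, E, G, H, I, D, P]
Visit S → queue [E, G, H, I, D, P]
Visit E; enqueue B, F → queue [G, H, I, D, P, B, F]
Visit G → queue [H, I, D, P, B, F]
Visit H → queue [I, D, P, B, F]
Visit I → queue [D, P, B, F]
Visit D → queue [P, B, F]
Visit P; enqueue M → queue [B, F, M]
Visit B → queue [F, M]
Visit F → queue [M]
Visit M → queue []

C, K, L, O, Q, R, N, A, J, S, E, G, H, I, D, P, B, F, M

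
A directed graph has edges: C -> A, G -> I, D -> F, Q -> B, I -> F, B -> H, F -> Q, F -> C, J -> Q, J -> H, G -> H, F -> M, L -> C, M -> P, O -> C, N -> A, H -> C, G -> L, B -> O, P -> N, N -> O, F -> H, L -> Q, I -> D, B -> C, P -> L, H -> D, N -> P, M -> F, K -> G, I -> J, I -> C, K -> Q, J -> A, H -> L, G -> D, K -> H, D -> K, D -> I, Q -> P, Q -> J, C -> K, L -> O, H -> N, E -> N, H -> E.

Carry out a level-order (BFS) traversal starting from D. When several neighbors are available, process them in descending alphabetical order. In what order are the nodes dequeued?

D -> K -> I -> F -> Q -> H -> G -> J -> C -> M -> P -> B -> N -> L -> E -> A -> O

Visit D; enqueue K, I, F → queue [K, I, F]
Visit K; enqueue Q, H, G → queue [I, F, Q, H, G]
Visit I; enqueue J, C → queue [F, Q, H, G, J, C]
Visit F; enqueue M → queue [Q, H, G, J, C, M]
Visit Q; enqueue P, B → queue [H, G, J, C, M, P, B]
Visit H; enqueue N, L, E → queue [G, J, C, M, P, B, N, L, E]
Visit G → queue [J, C, M, P, B, N, L, E]
Visit J; enqueue A → queue [C, M, P, B, N, L, E, A]
Visit C → queue [M, P, B, N, L, E, A]
Visit M → queue [P, B, N, L, E, A]
Visit P → queue [B, N, L, E, A]
Visit B; enqueue O → queue [N, L, E, A, O]
Visit N → queue [L, E, A, O]
Visit L → queue [E, A, O]
Visit E → queue [A, O]
Visit A → queue [O]
Visit O → queue []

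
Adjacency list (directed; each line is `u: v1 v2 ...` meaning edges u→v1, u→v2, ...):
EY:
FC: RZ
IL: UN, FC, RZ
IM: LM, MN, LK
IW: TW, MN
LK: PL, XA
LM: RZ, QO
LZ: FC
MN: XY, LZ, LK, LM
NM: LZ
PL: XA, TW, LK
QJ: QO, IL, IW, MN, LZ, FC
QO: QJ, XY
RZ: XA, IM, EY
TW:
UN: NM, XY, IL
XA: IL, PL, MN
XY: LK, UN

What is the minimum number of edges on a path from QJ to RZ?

2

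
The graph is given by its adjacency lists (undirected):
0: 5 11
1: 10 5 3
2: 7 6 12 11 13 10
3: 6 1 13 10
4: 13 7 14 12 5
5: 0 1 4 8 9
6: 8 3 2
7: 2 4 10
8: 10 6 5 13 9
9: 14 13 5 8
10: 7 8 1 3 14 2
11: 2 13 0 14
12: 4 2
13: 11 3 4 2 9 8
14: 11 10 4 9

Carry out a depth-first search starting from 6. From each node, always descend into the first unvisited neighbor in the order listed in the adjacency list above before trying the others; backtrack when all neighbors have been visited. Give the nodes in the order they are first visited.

6 -> 8 -> 10 -> 7 -> 2 -> 12 -> 4 -> 13 -> 11 -> 0 -> 5 -> 1 -> 3 -> 9 -> 14

Visit 6
6 → 8
8 → 10
10 → 7
7 → 2
2 → 12
12 → 4
4 → 13
13 → 11
11 → 0
0 → 5
5 → 1
1 → 3
5 → 9
9 → 14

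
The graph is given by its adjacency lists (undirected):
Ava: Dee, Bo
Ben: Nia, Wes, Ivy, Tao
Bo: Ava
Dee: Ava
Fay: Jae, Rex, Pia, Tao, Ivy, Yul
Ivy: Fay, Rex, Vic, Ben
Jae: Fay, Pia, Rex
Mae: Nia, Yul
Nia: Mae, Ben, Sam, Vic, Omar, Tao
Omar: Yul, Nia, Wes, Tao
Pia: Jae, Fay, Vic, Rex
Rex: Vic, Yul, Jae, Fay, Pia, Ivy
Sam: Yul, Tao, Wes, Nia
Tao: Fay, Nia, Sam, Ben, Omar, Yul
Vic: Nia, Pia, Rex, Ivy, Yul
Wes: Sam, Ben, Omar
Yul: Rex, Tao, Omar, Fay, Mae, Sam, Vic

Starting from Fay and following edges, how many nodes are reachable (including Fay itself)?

BFS from Fay visits: Fay, Ivy, Jae, Pia, Rex, Tao, Yul, Ben, Vic, Nia, Omar, Sam, Mae, Wes
Reachable nodes: 14 of 17 total.

14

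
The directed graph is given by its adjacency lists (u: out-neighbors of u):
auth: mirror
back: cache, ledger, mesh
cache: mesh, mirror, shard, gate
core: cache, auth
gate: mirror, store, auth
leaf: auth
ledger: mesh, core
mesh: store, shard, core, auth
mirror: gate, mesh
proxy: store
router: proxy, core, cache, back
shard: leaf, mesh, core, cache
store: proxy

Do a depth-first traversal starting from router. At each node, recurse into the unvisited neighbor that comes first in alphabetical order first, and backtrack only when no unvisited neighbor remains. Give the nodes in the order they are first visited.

Visit router
router → back
back → cache
cache → gate
gate → auth
auth → mirror
mirror → mesh
mesh → core
mesh → shard
shard → leaf
mesh → store
store → proxy
back → ledger

router -> back -> cache -> gate -> auth -> mirror -> mesh -> core -> shard -> leaf -> store -> proxy -> ledger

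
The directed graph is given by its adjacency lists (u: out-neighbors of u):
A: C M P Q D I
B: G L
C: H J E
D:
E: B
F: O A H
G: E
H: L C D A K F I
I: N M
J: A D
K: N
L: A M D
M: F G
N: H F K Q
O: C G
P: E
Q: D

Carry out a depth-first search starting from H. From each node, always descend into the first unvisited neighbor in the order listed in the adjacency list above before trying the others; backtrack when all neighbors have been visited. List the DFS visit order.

H → L → A → C → J → D → E → B → G → M → F → O → P → Q → I → N → K

Visit H
H → L
L → A
A → C
C → J
J → D
C → E
E → B
B → G
A → M
M → F
F → O
A → P
A → Q
A → I
I → N
N → K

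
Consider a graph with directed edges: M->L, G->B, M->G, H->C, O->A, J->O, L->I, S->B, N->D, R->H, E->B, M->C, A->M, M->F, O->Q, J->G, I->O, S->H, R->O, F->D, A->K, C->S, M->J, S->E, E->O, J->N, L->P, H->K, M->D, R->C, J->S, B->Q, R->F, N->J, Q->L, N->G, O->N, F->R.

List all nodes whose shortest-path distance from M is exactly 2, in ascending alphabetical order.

B, I, N, O, P, R, S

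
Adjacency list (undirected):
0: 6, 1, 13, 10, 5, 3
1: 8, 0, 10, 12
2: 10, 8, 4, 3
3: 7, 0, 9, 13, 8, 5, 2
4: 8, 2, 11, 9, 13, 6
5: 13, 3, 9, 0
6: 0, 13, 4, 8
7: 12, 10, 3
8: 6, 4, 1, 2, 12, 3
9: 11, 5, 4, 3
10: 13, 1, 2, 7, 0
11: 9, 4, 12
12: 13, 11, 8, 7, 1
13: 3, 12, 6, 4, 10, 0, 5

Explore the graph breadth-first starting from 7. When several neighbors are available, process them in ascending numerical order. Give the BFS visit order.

7 → 3 → 10 → 12 → 0 → 2 → 5 → 8 → 9 → 13 → 1 → 11 → 6 → 4

Visit 7; enqueue 3, 10, 12 → queue [3, 10, 12]
Visit 3; enqueue 0, 2, 5, 8, 9, 13 → queue [10, 12, 0, 2, 5, 8, 9, 13]
Visit 10; enqueue 1 → queue [12, 0, 2, 5, 8, 9, 13, 1]
Visit 12; enqueue 11 → queue [0, 2, 5, 8, 9, 13, 1, 11]
Visit 0; enqueue 6 → queue [2, 5, 8, 9, 13, 1, 11, 6]
Visit 2; enqueue 4 → queue [5, 8, 9, 13, 1, 11, 6, 4]
Visit 5 → queue [8, 9, 13, 1, 11, 6, 4]
Visit 8 → queue [9, 13, 1, 11, 6, 4]
Visit 9 → queue [13, 1, 11, 6, 4]
Visit 13 → queue [1, 11, 6, 4]
Visit 1 → queue [11, 6, 4]
Visit 11 → queue [6, 4]
Visit 6 → queue [4]
Visit 4 → queue []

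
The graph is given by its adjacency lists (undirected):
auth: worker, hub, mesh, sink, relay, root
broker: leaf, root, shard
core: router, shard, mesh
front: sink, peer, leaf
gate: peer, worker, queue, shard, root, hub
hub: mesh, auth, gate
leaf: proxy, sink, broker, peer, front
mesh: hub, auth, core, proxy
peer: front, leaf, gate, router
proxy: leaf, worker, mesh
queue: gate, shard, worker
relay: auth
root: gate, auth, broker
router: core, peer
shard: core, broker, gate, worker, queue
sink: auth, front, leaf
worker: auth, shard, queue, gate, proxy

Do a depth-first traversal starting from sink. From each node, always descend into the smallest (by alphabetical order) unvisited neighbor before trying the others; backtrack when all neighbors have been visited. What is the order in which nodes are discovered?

Visit sink
sink → auth
auth → hub
hub → gate
gate → peer
peer → front
front → leaf
leaf → broker
broker → root
broker → shard
shard → core
core → mesh
mesh → proxy
proxy → worker
worker → queue
core → router
auth → relay

sink auth hub gate peer front leaf broker root shard core mesh proxy worker queue router relay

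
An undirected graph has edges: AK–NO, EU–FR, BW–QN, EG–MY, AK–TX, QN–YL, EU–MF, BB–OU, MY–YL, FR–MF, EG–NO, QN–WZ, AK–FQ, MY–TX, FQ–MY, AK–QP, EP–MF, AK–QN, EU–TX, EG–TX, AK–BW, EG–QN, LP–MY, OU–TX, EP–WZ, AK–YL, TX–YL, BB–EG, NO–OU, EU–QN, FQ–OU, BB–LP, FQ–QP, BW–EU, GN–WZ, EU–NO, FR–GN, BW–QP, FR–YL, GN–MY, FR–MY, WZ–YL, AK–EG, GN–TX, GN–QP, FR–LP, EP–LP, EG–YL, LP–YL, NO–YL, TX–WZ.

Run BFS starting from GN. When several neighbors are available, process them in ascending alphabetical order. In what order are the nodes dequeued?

Visit GN; enqueue FR, MY, QP, TX, WZ → queue [FR, MY, QP, TX, WZ]
Visit FR; enqueue EU, LP, MF, YL → queue [MY, QP, TX, WZ, EU, LP, MF, YL]
Visit MY; enqueue EG, FQ → queue [QP, TX, WZ, EU, LP, MF, YL, EG, FQ]
Visit QP; enqueue AK, BW → queue [TX, WZ, EU, LP, MF, YL, EG, FQ, AK, BW]
Visit TX; enqueue OU → queue [WZ, EU, LP, MF, YL, EG, FQ, AK, BW, OU]
Visit WZ; enqueue EP, QN → queue [EU, LP, MF, YL, EG, FQ, AK, BW, OU, EP, QN]
Visit EU; enqueue NO → queue [LP, MF, YL, EG, FQ, AK, BW, OU, EP, QN, NO]
Visit LP; enqueue BB → queue [MF, YL, EG, FQ, AK, BW, OU, EP, QN, NO, BB]
Visit MF → queue [YL, EG, FQ, AK, BW, OU, EP, QN, NO, BB]
Visit YL → queue [EG, FQ, AK, BW, OU, EP, QN, NO, BB]
Visit EG → queue [FQ, AK, BW, OU, EP, QN, NO, BB]
Visit FQ → queue [AK, BW, OU, EP, QN, NO, BB]
Visit AK → queue [BW, OU, EP, QN, NO, BB]
Visit BW → queue [OU, EP, QN, NO, BB]
Visit OU → queue [EP, QN, NO, BB]
Visit EP → queue [QN, NO, BB]
Visit QN → queue [NO, BB]
Visit NO → queue [BB]
Visit BB → queue []

GN, FR, MY, QP, TX, WZ, EU, LP, MF, YL, EG, FQ, AK, BW, OU, EP, QN, NO, BB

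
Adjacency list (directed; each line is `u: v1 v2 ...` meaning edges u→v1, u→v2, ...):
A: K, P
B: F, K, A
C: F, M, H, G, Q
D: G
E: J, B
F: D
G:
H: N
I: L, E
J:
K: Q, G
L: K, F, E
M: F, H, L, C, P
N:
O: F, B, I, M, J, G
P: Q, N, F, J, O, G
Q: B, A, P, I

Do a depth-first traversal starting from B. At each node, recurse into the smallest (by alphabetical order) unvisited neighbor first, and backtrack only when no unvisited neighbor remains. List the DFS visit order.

B A K G Q I E J L F D P N O M C H

Visit B
B → A
A → K
K → G
K → Q
Q → I
I → E
E → J
I → L
L → F
F → D
Q → P
P → N
P → O
O → M
M → C
C → H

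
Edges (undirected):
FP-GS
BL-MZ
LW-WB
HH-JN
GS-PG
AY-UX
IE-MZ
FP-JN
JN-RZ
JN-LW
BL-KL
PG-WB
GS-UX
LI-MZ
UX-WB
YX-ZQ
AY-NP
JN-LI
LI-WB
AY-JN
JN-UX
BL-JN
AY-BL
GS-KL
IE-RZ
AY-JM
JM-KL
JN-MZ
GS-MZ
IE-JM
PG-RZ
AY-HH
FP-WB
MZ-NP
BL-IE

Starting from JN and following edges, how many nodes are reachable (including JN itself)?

17

BFS from JN visits: JN, UX, RZ, MZ, LW, LI, HH, FP, BL, AY, WB, GS, PG, IE, NP, KL, JM
Reachable nodes: 17 of 19 total.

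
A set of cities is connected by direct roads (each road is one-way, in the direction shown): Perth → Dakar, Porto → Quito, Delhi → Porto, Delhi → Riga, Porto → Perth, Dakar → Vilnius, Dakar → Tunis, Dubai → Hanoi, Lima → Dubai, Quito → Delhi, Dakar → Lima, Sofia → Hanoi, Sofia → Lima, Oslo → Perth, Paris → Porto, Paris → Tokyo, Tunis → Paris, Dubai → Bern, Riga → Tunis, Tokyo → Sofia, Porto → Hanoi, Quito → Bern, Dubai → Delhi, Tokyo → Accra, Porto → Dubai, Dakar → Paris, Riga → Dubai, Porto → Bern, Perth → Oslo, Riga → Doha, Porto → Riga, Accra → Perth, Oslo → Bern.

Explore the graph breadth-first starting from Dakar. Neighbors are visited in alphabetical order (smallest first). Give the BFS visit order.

Dakar, Lima, Paris, Tunis, Vilnius, Dubai, Porto, Tokyo, Bern, Delhi, Hanoi, Perth, Quito, Riga, Accra, Sofia, Oslo, Doha

Visit Dakar; enqueue Lima, Paris, Tunis, Vilnius → queue [Lima, Paris, Tunis, Vilnius]
Visit Lima; enqueue Dubai → queue [Paris, Tunis, Vilnius, Dubai]
Visit Paris; enqueue Porto, Tokyo → queue [Tunis, Vilnius, Dubai, Porto, Tokyo]
Visit Tunis → queue [Vilnius, Dubai, Porto, Tokyo]
Visit Vilnius → queue [Dubai, Porto, Tokyo]
Visit Dubai; enqueue Bern, Delhi, Hanoi → queue [Porto, Tokyo, Bern, Delhi, Hanoi]
Visit Porto; enqueue Perth, Quito, Riga → queue [Tokyo, Bern, Delhi, Hanoi, Perth, Quito, Riga]
Visit Tokyo; enqueue Accra, Sofia → queue [Bern, Delhi, Hanoi, Perth, Quito, Riga, Accra, Sofia]
Visit Bern → queue [Delhi, Hanoi, Perth, Quito, Riga, Accra, Sofia]
Visit Delhi → queue [Hanoi, Perth, Quito, Riga, Accra, Sofia]
Visit Hanoi → queue [Perth, Quito, Riga, Accra, Sofia]
Visit Perth; enqueue Oslo → queue [Quito, Riga, Accra, Sofia, Oslo]
Visit Quito → queue [Riga, Accra, Sofia, Oslo]
Visit Riga; enqueue Doha → queue [Accra, Sofia, Oslo, Doha]
Visit Accra → queue [Sofia, Oslo, Doha]
Visit Sofia → queue [Oslo, Doha]
Visit Oslo → queue [Doha]
Visit Doha → queue []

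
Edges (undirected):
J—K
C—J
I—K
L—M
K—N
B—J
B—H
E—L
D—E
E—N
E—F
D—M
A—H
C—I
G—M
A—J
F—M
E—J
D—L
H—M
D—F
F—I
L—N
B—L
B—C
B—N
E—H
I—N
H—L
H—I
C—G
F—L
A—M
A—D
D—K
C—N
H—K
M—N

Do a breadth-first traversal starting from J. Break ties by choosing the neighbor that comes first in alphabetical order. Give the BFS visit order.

J -> A -> B -> C -> E -> K -> D -> H -> M -> L -> N -> G -> I -> F

Visit J; enqueue A, B, C, E, K → queue [A, B, C, E, K]
Visit A; enqueue D, H, M → queue [B, C, E, K, D, H, M]
Visit B; enqueue L, N → queue [C, E, K, D, H, M, L, N]
Visit C; enqueue G, I → queue [E, K, D, H, M, L, N, G, I]
Visit E; enqueue F → queue [K, D, H, M, L, N, G, I, F]
Visit K → queue [D, H, M, L, N, G, I, F]
Visit D → queue [H, M, L, N, G, I, F]
Visit H → queue [M, L, N, G, I, F]
Visit M → queue [L, N, G, I, F]
Visit L → queue [N, G, I, F]
Visit N → queue [G, I, F]
Visit G → queue [I, F]
Visit I → queue [F]
Visit F → queue []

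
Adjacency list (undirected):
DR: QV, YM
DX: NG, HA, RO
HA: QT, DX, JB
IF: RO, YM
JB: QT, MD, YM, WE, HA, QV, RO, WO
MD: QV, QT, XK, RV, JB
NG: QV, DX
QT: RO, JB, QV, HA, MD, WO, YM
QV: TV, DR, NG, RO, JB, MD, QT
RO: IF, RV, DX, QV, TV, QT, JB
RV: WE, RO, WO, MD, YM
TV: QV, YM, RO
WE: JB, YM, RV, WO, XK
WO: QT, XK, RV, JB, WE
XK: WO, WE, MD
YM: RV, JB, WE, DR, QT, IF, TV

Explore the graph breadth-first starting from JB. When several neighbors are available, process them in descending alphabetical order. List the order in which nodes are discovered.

Visit JB; enqueue YM, WO, WE, RO, QV, QT, MD, HA → queue [YM, WO, WE, RO, QV, QT, MD, HA]
Visit YM; enqueue TV, RV, IF, DR → queue [WO, WE, RO, QV, QT, MD, HA, TV, RV, IF, DR]
Visit WO; enqueue XK → queue [WE, RO, QV, QT, MD, HA, TV, RV, IF, DR, XK]
Visit WE → queue [RO, QV, QT, MD, HA, TV, RV, IF, DR, XK]
Visit RO; enqueue DX → queue [QV, QT, MD, HA, TV, RV, IF, DR, XK, DX]
Visit QV; enqueue NG → queue [QT, MD, HA, TV, RV, IF, DR, XK, DX, NG]
Visit QT → queue [MD, HA, TV, RV, IF, DR, XK, DX, NG]
Visit MD → queue [HA, TV, RV, IF, DR, XK, DX, NG]
Visit HA → queue [TV, RV, IF, DR, XK, DX, NG]
Visit TV → queue [RV, IF, DR, XK, DX, NG]
Visit RV → queue [IF, DR, XK, DX, NG]
Visit IF → queue [DR, XK, DX, NG]
Visit DR → queue [XK, DX, NG]
Visit XK → queue [DX, NG]
Visit DX → queue [NG]
Visit NG → queue []

JB, YM, WO, WE, RO, QV, QT, MD, HA, TV, RV, IF, DR, XK, DX, NG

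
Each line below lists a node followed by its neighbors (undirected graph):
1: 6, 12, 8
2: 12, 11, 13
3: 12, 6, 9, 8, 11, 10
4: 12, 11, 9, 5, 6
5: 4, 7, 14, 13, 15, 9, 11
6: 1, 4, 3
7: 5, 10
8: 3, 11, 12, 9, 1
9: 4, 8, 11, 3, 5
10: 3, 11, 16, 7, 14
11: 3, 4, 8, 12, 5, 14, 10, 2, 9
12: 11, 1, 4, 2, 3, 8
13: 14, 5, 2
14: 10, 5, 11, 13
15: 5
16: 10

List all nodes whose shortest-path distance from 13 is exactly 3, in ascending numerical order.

1, 3, 6, 8, 16

Level 0: 13
Level 1: 2, 5, 14
Level 2: 4, 7, 9, 10, 11, 12, 15
Level 3: 1, 3, 6, 8, 16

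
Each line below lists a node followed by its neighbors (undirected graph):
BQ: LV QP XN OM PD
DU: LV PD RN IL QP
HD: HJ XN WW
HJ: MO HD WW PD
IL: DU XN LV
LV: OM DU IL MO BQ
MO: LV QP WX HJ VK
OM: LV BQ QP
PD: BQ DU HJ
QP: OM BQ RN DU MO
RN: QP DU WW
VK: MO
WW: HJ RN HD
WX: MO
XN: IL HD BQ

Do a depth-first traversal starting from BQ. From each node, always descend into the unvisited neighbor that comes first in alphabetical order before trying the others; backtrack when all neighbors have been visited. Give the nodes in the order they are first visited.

Visit BQ
BQ → LV
LV → DU
DU → IL
IL → XN
XN → HD
HD → HJ
HJ → MO
MO → QP
QP → OM
QP → RN
RN → WW
MO → VK
MO → WX
HJ → PD

BQ → LV → DU → IL → XN → HD → HJ → MO → QP → OM → RN → WW → VK → WX → PD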